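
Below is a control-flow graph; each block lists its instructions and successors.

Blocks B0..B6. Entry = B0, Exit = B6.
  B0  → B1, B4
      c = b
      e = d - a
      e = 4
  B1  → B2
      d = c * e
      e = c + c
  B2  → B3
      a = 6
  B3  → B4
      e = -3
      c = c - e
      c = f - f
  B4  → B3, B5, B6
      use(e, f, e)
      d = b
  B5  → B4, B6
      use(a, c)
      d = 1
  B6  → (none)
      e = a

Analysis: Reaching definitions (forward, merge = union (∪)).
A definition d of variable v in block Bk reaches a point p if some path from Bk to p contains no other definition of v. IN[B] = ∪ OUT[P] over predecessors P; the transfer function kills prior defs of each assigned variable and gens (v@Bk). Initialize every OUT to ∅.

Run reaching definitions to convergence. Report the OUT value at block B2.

Converged values:
  B0:  IN={}  OUT={c@B0, e@B0}
  B1:  IN={c@B0, e@B0}  OUT={c@B0, d@B1, e@B1}
  B2:  IN={c@B0, d@B1, e@B1}  OUT={a@B2, c@B0, d@B1, e@B1}
  B3:  IN={a@B2, c@B0, c@B3, d@B1, d@B4, e@B0, e@B1, e@B3}  OUT={a@B2, c@B3, d@B1, d@B4, e@B3}
  B4:  IN={a@B2, c@B0, c@B3, d@B1, d@B4, d@B5, e@B0, e@B3}  OUT={a@B2, c@B0, c@B3, d@B4, e@B0, e@B3}
  B5:  IN={a@B2, c@B0, c@B3, d@B4, e@B0, e@B3}  OUT={a@B2, c@B0, c@B3, d@B5, e@B0, e@B3}
  B6:  IN={a@B2, c@B0, c@B3, d@B4, d@B5, e@B0, e@B3}  OUT={a@B2, c@B0, c@B3, d@B4, d@B5, e@B6}

Merge at B2: IN[B2] = OUT[B1] = {c@B0, d@B1, e@B1}
Applying B2's transfer function to that IN value gives OUT[B2] (row B2 above).

Answer: {a@B2, c@B0, d@B1, e@B1}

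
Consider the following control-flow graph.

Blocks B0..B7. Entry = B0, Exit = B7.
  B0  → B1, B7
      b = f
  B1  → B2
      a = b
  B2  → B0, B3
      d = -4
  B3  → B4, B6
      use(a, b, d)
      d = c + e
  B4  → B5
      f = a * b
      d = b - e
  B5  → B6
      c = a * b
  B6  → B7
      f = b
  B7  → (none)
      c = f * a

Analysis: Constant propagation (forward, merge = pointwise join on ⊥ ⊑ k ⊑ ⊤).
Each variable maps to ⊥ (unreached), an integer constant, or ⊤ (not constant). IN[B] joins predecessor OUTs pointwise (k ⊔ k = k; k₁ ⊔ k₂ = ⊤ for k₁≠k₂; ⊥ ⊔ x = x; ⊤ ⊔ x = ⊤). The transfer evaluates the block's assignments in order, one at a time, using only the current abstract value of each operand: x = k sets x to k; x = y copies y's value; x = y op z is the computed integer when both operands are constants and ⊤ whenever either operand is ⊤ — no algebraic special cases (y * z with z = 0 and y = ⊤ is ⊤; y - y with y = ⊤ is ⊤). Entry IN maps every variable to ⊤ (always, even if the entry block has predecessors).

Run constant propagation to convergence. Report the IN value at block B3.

Fixpoint table:
  B0:   IN=(all ⊤)   OUT=(all ⊤)
  B1:   IN=(all ⊤)   OUT=(all ⊤)
  B2:   IN=(all ⊤)   OUT={d:-4; rest ⊤}
  B3:   IN={d:-4; rest ⊤}   OUT=(all ⊤)
  B4:   IN=(all ⊤)   OUT=(all ⊤)
  B5:   IN=(all ⊤)   OUT=(all ⊤)
  B6:   IN=(all ⊤)   OUT=(all ⊤)
  B7:   IN=(all ⊤)   OUT=(all ⊤)

Merge at B3: IN[B3] = OUT[B2] = {a: ⊤, b: ⊤, c: ⊤, d: -4, e: ⊤, f: ⊤}

Answer: {a: ⊤, b: ⊤, c: ⊤, d: -4, e: ⊤, f: ⊤}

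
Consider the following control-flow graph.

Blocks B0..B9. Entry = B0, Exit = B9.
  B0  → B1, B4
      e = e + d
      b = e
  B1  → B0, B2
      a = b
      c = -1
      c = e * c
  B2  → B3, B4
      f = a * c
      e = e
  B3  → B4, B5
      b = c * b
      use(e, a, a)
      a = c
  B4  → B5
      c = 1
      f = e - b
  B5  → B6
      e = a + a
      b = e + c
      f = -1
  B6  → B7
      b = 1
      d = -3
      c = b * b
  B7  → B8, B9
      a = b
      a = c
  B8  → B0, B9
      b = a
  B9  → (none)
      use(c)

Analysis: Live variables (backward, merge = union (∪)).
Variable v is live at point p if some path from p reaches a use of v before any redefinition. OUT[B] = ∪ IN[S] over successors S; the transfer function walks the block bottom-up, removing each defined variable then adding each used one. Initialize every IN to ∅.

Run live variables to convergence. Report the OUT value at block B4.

Fixpoint table:
  B0:  IN={a, d, e}  OUT={a, b, d, e}
  B1:  IN={b, d, e}  OUT={a, b, c, d, e}
  B2:  IN={a, b, c, e}  OUT={a, b, c, e}
  B3:  IN={a, b, c, e}  OUT={a, b, c, e}
  B4:  IN={a, b, e}  OUT={a, c}
  B5:  IN={a, c}  OUT={e}
  B6:  IN={e}  OUT={b, c, d, e}
  B7:  IN={b, c, d, e}  OUT={a, c, d, e}
  B8:  IN={a, c, d, e}  OUT={a, c, d, e}
  B9:  IN={c}  OUT={}

Merge at B4: OUT[B4] = IN[B5] = {a, c}

Answer: {a, c}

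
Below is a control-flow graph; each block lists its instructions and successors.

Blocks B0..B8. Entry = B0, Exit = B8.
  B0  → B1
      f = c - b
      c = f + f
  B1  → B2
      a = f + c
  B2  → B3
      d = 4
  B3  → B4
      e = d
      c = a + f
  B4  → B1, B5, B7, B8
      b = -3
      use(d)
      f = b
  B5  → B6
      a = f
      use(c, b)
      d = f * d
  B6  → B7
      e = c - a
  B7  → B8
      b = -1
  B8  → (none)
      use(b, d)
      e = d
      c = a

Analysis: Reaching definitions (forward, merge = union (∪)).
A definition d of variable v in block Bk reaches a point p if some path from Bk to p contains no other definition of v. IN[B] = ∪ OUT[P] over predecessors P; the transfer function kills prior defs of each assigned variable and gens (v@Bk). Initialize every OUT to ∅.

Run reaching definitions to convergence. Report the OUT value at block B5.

Fixpoint table:
  B0: | IN={} | OUT={c@B0, f@B0}
  B1: | IN={a@B1, b@B4, c@B0, c@B3, d@B2, e@B3, f@B0, f@B4} | OUT={a@B1, b@B4, c@B0, c@B3, d@B2, e@B3, f@B0, f@B4}
  B2: | IN={a@B1, b@B4, c@B0, c@B3, d@B2, e@B3, f@B0, f@B4} | OUT={a@B1, b@B4, c@B0, c@B3, d@B2, e@B3, f@B0, f@B4}
  B3: | IN={a@B1, b@B4, c@B0, c@B3, d@B2, e@B3, f@B0, f@B4} | OUT={a@B1, b@B4, c@B3, d@B2, e@B3, f@B0, f@B4}
  B4: | IN={a@B1, b@B4, c@B3, d@B2, e@B3, f@B0, f@B4} | OUT={a@B1, b@B4, c@B3, d@B2, e@B3, f@B4}
  B5: | IN={a@B1, b@B4, c@B3, d@B2, e@B3, f@B4} | OUT={a@B5, b@B4, c@B3, d@B5, e@B3, f@B4}
  B6: | IN={a@B5, b@B4, c@B3, d@B5, e@B3, f@B4} | OUT={a@B5, b@B4, c@B3, d@B5, e@B6, f@B4}
  B7: | IN={a@B1, a@B5, b@B4, c@B3, d@B2, d@B5, e@B3, e@B6, f@B4} | OUT={a@B1, a@B5, b@B7, c@B3, d@B2, d@B5, e@B3, e@B6, f@B4}
  B8: | IN={a@B1, a@B5, b@B4, b@B7, c@B3, d@B2, d@B5, e@B3, e@B6, f@B4} | OUT={a@B1, a@B5, b@B4, b@B7, c@B8, d@B2, d@B5, e@B8, f@B4}

Merge at B5: IN[B5] = OUT[B4] = {a@B1, b@B4, c@B3, d@B2, e@B3, f@B4}
Applying B5's transfer function to that IN value gives OUT[B5] (row B5 above).

Answer: {a@B5, b@B4, c@B3, d@B5, e@B3, f@B4}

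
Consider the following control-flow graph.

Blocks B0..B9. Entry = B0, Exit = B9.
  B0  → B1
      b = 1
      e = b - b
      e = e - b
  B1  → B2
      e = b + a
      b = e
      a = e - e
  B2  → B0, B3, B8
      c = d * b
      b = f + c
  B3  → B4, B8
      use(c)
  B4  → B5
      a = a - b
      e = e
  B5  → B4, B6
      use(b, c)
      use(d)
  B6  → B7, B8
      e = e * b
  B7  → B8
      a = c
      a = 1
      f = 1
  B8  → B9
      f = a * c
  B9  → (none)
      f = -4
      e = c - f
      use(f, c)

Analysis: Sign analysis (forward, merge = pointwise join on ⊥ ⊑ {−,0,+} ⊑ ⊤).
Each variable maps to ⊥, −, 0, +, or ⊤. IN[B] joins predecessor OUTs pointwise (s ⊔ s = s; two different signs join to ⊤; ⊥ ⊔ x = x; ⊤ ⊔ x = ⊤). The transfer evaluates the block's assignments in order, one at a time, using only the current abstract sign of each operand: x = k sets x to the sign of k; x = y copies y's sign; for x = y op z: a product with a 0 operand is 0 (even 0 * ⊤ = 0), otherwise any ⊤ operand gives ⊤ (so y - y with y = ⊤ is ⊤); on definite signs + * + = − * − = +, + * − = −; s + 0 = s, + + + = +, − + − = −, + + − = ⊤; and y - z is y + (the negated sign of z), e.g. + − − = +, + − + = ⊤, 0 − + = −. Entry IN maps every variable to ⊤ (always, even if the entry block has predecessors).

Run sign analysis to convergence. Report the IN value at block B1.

Fixpoint table:
  B0:   IN=(all ⊤)   OUT={b:+; rest ⊤}
  B1:   IN={b:+; rest ⊤}   OUT=(all ⊤)
  B2:   IN=(all ⊤)   OUT=(all ⊤)
  B3:   IN=(all ⊤)   OUT=(all ⊤)
  B4:   IN=(all ⊤)   OUT=(all ⊤)
  B5:   IN=(all ⊤)   OUT=(all ⊤)
  B6:   IN=(all ⊤)   OUT=(all ⊤)
  B7:   IN=(all ⊤)   OUT={a:+, f:+; rest ⊤}
  B8:   IN=(all ⊤)   OUT=(all ⊤)
  B9:   IN=(all ⊤)   OUT={f:-; rest ⊤}

Merge at B1: IN[B1] = OUT[B0] = {a: ⊤, b: +, c: ⊤, d: ⊤, e: ⊤, f: ⊤}

Answer: {a: ⊤, b: +, c: ⊤, d: ⊤, e: ⊤, f: ⊤}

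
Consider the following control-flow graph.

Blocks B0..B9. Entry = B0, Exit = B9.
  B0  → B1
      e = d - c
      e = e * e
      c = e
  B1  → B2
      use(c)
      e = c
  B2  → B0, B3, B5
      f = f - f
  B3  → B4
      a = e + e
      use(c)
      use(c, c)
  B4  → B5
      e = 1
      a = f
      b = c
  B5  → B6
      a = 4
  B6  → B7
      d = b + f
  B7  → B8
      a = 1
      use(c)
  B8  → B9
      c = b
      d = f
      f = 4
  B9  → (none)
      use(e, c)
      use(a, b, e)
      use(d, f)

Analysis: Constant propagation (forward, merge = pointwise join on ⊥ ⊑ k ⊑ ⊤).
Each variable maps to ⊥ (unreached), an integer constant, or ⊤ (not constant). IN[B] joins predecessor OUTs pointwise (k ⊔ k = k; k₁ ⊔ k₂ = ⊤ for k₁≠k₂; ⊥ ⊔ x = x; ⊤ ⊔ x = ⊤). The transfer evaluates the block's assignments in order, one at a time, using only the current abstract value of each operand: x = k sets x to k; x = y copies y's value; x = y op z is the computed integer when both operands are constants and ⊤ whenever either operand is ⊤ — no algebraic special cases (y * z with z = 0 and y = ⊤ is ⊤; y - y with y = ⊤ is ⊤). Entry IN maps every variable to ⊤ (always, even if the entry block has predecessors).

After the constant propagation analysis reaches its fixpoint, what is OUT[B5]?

Answer: {a: 4, b: ⊤, c: ⊤, d: ⊤, e: ⊤, f: ⊤}

Working:
Converged values:
  B0:   IN=(all ⊤)   OUT=(all ⊤)
  B1:   IN=(all ⊤)   OUT=(all ⊤)
  B2:   IN=(all ⊤)   OUT=(all ⊤)
  B3:   IN=(all ⊤)   OUT=(all ⊤)
  B4:   IN=(all ⊤)   OUT={e:1; rest ⊤}
  B5:   IN=(all ⊤)   OUT={a:4; rest ⊤}
  B6:   IN={a:4; rest ⊤}   OUT={a:4; rest ⊤}
  B7:   IN={a:4; rest ⊤}   OUT={a:1; rest ⊤}
  B8:   IN={a:1; rest ⊤}   OUT={a:1, f:4; rest ⊤}
  B9:   IN={a:1, f:4; rest ⊤}   OUT={a:1, f:4; rest ⊤}

Merge at B5: IN[B5] = OUT[B2] ⊔ OUT[B4] = {a: ⊤, b: ⊤, c: ⊤, d: ⊤, e: ⊤, f: ⊤}
Applying B5's transfer function to that IN value gives OUT[B5] (row B5 above).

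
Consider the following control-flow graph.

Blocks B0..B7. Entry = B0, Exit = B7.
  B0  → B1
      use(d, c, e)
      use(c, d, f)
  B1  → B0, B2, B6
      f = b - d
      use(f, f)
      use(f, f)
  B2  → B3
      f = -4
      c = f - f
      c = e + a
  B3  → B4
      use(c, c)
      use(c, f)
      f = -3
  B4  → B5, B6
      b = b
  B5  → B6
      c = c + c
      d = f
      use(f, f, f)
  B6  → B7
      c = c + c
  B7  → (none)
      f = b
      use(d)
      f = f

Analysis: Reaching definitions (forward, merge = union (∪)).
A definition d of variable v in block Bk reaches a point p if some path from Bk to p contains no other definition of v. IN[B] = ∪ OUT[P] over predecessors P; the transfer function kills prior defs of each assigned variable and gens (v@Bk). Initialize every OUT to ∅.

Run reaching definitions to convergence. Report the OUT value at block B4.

Converged values:
  B0: | IN={f@B1} | OUT={f@B1}
  B1: | IN={f@B1} | OUT={f@B1}
  B2: | IN={f@B1} | OUT={c@B2, f@B2}
  B3: | IN={c@B2, f@B2} | OUT={c@B2, f@B3}
  B4: | IN={c@B2, f@B3} | OUT={b@B4, c@B2, f@B3}
  B5: | IN={b@B4, c@B2, f@B3} | OUT={b@B4, c@B5, d@B5, f@B3}
  B6: | IN={b@B4, c@B2, c@B5, d@B5, f@B1, f@B3} | OUT={b@B4, c@B6, d@B5, f@B1, f@B3}
  B7: | IN={b@B4, c@B6, d@B5, f@B1, f@B3} | OUT={b@B4, c@B6, d@B5, f@B7}

Merge at B4: IN[B4] = OUT[B3] = {c@B2, f@B3}
Applying B4's transfer function to that IN value gives OUT[B4] (row B4 above).

Answer: {b@B4, c@B2, f@B3}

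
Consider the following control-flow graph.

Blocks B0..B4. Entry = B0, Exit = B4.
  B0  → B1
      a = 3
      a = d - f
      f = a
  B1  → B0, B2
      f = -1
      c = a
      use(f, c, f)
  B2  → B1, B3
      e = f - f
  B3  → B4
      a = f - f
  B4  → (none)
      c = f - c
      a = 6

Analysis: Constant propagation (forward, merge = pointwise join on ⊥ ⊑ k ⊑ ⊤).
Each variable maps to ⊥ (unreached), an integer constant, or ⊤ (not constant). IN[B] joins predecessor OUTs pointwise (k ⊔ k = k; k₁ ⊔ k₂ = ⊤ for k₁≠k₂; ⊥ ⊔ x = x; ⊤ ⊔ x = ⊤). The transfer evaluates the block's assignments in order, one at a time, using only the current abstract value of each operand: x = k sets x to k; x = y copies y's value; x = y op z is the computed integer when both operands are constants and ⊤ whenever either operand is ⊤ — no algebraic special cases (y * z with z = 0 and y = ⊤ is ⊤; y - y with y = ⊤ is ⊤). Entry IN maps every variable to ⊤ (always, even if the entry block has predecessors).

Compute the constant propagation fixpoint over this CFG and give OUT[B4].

Fixpoint table:
  B0:  IN=(all ⊤)  OUT=(all ⊤)
  B1:  IN=(all ⊤)  OUT={f:-1; rest ⊤}
  B2:  IN={f:-1; rest ⊤}  OUT={e:0, f:-1; rest ⊤}
  B3:  IN={e:0, f:-1; rest ⊤}  OUT={a:0, e:0, f:-1; rest ⊤}
  B4:  IN={a:0, e:0, f:-1; rest ⊤}  OUT={a:6, e:0, f:-1; rest ⊤}

Merge at B4: IN[B4] = OUT[B3] = {a: 0, b: ⊤, c: ⊤, d: ⊤, e: 0, f: -1}
Applying B4's transfer function to that IN value gives OUT[B4] (row B4 above).

Answer: {a: 6, b: ⊤, c: ⊤, d: ⊤, e: 0, f: -1}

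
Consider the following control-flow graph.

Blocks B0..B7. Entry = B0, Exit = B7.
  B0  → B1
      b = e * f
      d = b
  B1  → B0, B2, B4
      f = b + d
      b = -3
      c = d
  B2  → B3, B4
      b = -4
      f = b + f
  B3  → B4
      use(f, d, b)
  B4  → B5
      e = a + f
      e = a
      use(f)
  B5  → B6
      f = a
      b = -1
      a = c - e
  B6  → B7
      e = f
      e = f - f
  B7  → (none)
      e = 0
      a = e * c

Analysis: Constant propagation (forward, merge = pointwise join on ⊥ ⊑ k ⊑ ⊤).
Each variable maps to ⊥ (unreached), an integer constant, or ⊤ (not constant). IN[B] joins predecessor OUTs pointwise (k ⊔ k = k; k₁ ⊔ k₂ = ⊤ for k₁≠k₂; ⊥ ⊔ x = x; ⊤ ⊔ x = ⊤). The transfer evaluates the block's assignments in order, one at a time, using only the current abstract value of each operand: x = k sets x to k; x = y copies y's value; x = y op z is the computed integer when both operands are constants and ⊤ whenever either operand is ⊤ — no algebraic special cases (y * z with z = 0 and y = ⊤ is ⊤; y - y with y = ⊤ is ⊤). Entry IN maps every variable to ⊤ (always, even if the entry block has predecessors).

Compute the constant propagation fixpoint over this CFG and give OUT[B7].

Per-block solution:
  B0: | IN=(all ⊤) | OUT=(all ⊤)
  B1: | IN=(all ⊤) | OUT={b:-3; rest ⊤}
  B2: | IN={b:-3; rest ⊤} | OUT={b:-4; rest ⊤}
  B3: | IN={b:-4; rest ⊤} | OUT={b:-4; rest ⊤}
  B4: | IN=(all ⊤) | OUT=(all ⊤)
  B5: | IN=(all ⊤) | OUT={b:-1; rest ⊤}
  B6: | IN={b:-1; rest ⊤} | OUT={b:-1; rest ⊤}
  B7: | IN={b:-1; rest ⊤} | OUT={b:-1, e:0; rest ⊤}

Merge at B7: IN[B7] = OUT[B6] = {a: ⊤, b: -1, c: ⊤, d: ⊤, e: ⊤, f: ⊤}
Applying B7's transfer function to that IN value gives OUT[B7] (row B7 above).

Answer: {a: ⊤, b: -1, c: ⊤, d: ⊤, e: 0, f: ⊤}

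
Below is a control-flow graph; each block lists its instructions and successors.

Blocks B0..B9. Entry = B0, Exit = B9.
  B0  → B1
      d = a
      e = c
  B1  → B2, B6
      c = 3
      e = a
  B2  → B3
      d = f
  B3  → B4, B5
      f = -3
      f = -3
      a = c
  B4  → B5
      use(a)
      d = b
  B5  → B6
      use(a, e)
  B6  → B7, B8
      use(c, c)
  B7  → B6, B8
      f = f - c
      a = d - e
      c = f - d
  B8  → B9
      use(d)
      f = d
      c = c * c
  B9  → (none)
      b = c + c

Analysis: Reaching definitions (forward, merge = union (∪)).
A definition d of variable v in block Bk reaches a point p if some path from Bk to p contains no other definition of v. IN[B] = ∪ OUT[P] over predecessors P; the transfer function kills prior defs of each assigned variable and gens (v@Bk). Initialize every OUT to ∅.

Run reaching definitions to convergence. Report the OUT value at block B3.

Answer: {a@B3, c@B1, d@B2, e@B1, f@B3}

Trace:
Fixpoint table:
  B0: | IN={} | OUT={d@B0, e@B0}
  B1: | IN={d@B0, e@B0} | OUT={c@B1, d@B0, e@B1}
  B2: | IN={c@B1, d@B0, e@B1} | OUT={c@B1, d@B2, e@B1}
  B3: | IN={c@B1, d@B2, e@B1} | OUT={a@B3, c@B1, d@B2, e@B1, f@B3}
  B4: | IN={a@B3, c@B1, d@B2, e@B1, f@B3} | OUT={a@B3, c@B1, d@B4, e@B1, f@B3}
  B5: | IN={a@B3, c@B1, d@B2, d@B4, e@B1, f@B3} | OUT={a@B3, c@B1, d@B2, d@B4, e@B1, f@B3}
  B6: | IN={a@B3, a@B7, c@B1, c@B7, d@B0, d@B2, d@B4, e@B1, f@B3, f@B7} | OUT={a@B3, a@B7, c@B1, c@B7, d@B0, d@B2, d@B4, e@B1, f@B3, f@B7}
  B7: | IN={a@B3, a@B7, c@B1, c@B7, d@B0, d@B2, d@B4, e@B1, f@B3, f@B7} | OUT={a@B7, c@B7, d@B0, d@B2, d@B4, e@B1, f@B7}
  B8: | IN={a@B3, a@B7, c@B1, c@B7, d@B0, d@B2, d@B4, e@B1, f@B3, f@B7} | OUT={a@B3, a@B7, c@B8, d@B0, d@B2, d@B4, e@B1, f@B8}
  B9: | IN={a@B3, a@B7, c@B8, d@B0, d@B2, d@B4, e@B1, f@B8} | OUT={a@B3, a@B7, b@B9, c@B8, d@B0, d@B2, d@B4, e@B1, f@B8}

Merge at B3: IN[B3] = OUT[B2] = {c@B1, d@B2, e@B1}
Applying B3's transfer function to that IN value gives OUT[B3] (row B3 above).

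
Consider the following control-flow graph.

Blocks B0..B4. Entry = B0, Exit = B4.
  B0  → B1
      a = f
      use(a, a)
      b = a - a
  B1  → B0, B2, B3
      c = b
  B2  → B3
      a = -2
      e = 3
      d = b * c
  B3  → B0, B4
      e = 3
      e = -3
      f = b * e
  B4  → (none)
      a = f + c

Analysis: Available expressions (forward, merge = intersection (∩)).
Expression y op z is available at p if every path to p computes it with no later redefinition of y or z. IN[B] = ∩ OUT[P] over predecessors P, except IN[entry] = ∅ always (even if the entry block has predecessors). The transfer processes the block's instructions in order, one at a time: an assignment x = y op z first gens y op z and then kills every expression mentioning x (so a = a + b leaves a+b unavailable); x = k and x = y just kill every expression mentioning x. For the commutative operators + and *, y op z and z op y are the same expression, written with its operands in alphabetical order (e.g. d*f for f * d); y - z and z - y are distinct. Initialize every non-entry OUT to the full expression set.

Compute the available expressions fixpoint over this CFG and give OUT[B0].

Fixpoint table:
  B0:  IN={}  OUT={a-a}
  B1:  IN={a-a}  OUT={a-a}
  B2:  IN={a-a}  OUT={b*c}
  B3:  IN={}  OUT={b*e}
  B4:  IN={b*e}  OUT={b*e, c+f}

Merge at B0 (entry node, so the boundary value {} is joined with the incoming edge(s)): IN[B0] = {} ∩ OUT[B1] ∩ OUT[B3] = {}
Applying B0's transfer function to that IN value gives OUT[B0] (row B0 above).

Answer: {a-a}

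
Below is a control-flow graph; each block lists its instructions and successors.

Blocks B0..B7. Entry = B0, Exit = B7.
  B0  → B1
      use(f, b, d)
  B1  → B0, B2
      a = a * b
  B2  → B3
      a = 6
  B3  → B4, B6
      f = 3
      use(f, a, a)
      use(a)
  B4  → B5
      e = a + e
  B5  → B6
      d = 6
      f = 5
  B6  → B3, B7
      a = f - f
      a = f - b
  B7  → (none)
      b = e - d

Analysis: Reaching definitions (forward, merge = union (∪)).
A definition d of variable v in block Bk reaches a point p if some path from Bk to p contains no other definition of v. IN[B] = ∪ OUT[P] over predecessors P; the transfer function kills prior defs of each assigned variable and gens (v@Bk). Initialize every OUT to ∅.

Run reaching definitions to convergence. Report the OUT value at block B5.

Per-block solution:
  B0:  IN={a@B1}  OUT={a@B1}
  B1:  IN={a@B1}  OUT={a@B1}
  B2:  IN={a@B1}  OUT={a@B2}
  B3:  IN={a@B2, a@B6, d@B5, e@B4, f@B3, f@B5}  OUT={a@B2, a@B6, d@B5, e@B4, f@B3}
  B4:  IN={a@B2, a@B6, d@B5, e@B4, f@B3}  OUT={a@B2, a@B6, d@B5, e@B4, f@B3}
  B5:  IN={a@B2, a@B6, d@B5, e@B4, f@B3}  OUT={a@B2, a@B6, d@B5, e@B4, f@B5}
  B6:  IN={a@B2, a@B6, d@B5, e@B4, f@B3, f@B5}  OUT={a@B6, d@B5, e@B4, f@B3, f@B5}
  B7:  IN={a@B6, d@B5, e@B4, f@B3, f@B5}  OUT={a@B6, b@B7, d@B5, e@B4, f@B3, f@B5}

Merge at B5: IN[B5] = OUT[B4] = {a@B2, a@B6, d@B5, e@B4, f@B3}
Applying B5's transfer function to that IN value gives OUT[B5] (row B5 above).

Answer: {a@B2, a@B6, d@B5, e@B4, f@B5}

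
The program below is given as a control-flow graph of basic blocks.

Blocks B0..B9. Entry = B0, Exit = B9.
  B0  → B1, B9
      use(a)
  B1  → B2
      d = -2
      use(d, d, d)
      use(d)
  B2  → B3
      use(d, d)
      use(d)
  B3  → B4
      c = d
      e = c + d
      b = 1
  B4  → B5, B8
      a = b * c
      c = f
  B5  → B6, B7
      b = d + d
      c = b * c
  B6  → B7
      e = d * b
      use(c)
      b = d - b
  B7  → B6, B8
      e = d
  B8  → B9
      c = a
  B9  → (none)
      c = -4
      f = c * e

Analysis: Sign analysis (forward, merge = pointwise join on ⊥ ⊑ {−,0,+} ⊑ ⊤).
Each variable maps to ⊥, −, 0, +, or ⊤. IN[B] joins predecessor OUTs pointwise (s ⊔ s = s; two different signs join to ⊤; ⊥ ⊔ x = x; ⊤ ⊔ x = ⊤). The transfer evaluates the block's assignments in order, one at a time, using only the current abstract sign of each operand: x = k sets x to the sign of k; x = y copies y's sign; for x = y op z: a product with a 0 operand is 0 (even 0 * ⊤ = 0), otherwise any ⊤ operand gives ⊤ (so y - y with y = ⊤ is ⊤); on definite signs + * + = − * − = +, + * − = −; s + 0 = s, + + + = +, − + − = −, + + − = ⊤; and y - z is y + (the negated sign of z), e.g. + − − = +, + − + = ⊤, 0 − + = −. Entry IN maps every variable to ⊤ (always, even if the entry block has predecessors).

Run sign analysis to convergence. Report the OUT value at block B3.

Per-block solution:
  B0: | IN=(all ⊤) | OUT=(all ⊤)
  B1: | IN=(all ⊤) | OUT={d:-; rest ⊤}
  B2: | IN={d:-; rest ⊤} | OUT={d:-; rest ⊤}
  B3: | IN={d:-; rest ⊤} | OUT={b:+, c:-, d:-, e:-; rest ⊤}
  B4: | IN={b:+, c:-, d:-, e:-; rest ⊤} | OUT={a:-, b:+, d:-, e:-; rest ⊤}
  B5: | IN={a:-, b:+, d:-, e:-; rest ⊤} | OUT={a:-, b:-, d:-, e:-; rest ⊤}
  B6: | IN={a:-, d:-, e:-; rest ⊤} | OUT={a:-, d:-; rest ⊤}
  B7: | IN={a:-, d:-; rest ⊤} | OUT={a:-, d:-, e:-; rest ⊤}
  B8: | IN={a:-, d:-, e:-; rest ⊤} | OUT={a:-, c:-, d:-, e:-; rest ⊤}
  B9: | IN=(all ⊤) | OUT={c:-; rest ⊤}

Merge at B3: IN[B3] = OUT[B2] = {a: ⊤, b: ⊤, c: ⊤, d: -, e: ⊤, f: ⊤}
Applying B3's transfer function to that IN value gives OUT[B3] (row B3 above).

Answer: {a: ⊤, b: +, c: -, d: -, e: -, f: ⊤}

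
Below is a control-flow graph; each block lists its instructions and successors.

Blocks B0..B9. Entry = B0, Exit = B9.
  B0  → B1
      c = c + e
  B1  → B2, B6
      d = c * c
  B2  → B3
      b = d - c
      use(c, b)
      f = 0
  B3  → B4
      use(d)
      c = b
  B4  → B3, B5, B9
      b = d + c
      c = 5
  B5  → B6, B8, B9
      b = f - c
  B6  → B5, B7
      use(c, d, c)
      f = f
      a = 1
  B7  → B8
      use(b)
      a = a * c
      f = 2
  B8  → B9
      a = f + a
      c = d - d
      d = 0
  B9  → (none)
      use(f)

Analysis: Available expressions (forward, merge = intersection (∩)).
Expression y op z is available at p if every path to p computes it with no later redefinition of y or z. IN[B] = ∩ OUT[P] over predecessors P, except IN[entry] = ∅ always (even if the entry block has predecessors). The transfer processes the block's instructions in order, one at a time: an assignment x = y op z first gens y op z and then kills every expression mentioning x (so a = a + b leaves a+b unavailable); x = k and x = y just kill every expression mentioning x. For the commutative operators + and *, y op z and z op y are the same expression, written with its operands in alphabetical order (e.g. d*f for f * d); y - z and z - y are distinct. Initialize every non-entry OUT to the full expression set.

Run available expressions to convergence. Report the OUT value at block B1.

Per-block solution:
  B0:  IN={}  OUT={}
  B1:  IN={}  OUT={c*c}
  B2:  IN={c*c}  OUT={c*c, d-c}
  B3:  IN={}  OUT={}
  B4:  IN={}  OUT={}
  B5:  IN={}  OUT={f-c}
  B6:  IN={}  OUT={}
  B7:  IN={}  OUT={}
  B8:  IN={}  OUT={}
  B9:  IN={}  OUT={}

Merge at B1: IN[B1] = OUT[B0] = {}
Applying B1's transfer function to that IN value gives OUT[B1] (row B1 above).

Answer: {c*c}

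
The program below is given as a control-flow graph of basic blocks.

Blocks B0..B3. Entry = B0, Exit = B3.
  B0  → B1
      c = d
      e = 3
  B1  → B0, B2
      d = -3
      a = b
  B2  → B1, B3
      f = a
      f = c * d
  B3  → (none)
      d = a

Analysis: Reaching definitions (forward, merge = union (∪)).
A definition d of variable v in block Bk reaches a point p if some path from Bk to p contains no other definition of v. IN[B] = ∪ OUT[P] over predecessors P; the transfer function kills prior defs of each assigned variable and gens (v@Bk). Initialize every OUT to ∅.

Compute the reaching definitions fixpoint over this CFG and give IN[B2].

Answer: {a@B1, c@B0, d@B1, e@B0, f@B2}

Trace:
Per-block solution:
  B0: | IN={a@B1, c@B0, d@B1, e@B0, f@B2} | OUT={a@B1, c@B0, d@B1, e@B0, f@B2}
  B1: | IN={a@B1, c@B0, d@B1, e@B0, f@B2} | OUT={a@B1, c@B0, d@B1, e@B0, f@B2}
  B2: | IN={a@B1, c@B0, d@B1, e@B0, f@B2} | OUT={a@B1, c@B0, d@B1, e@B0, f@B2}
  B3: | IN={a@B1, c@B0, d@B1, e@B0, f@B2} | OUT={a@B1, c@B0, d@B3, e@B0, f@B2}

Merge at B2: IN[B2] = OUT[B1] = {a@B1, c@B0, d@B1, e@B0, f@B2}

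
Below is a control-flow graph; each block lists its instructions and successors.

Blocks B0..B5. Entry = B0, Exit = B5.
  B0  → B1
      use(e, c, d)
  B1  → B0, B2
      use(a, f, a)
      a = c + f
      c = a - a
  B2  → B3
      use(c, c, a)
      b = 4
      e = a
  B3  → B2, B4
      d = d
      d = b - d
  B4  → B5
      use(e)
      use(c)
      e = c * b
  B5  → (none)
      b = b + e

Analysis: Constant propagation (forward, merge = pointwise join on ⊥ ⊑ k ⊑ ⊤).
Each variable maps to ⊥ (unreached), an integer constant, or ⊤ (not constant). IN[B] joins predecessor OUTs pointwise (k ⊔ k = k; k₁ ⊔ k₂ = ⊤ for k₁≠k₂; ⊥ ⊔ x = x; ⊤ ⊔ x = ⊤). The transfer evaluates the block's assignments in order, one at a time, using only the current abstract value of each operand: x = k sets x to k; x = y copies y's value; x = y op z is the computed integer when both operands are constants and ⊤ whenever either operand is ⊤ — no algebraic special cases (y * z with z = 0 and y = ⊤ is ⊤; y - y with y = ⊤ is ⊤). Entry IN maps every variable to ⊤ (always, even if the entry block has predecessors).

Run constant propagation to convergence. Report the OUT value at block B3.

Fixpoint table:
  B0: | IN=(all ⊤) | OUT=(all ⊤)
  B1: | IN=(all ⊤) | OUT=(all ⊤)
  B2: | IN=(all ⊤) | OUT={b:4; rest ⊤}
  B3: | IN={b:4; rest ⊤} | OUT={b:4; rest ⊤}
  B4: | IN={b:4; rest ⊤} | OUT={b:4; rest ⊤}
  B5: | IN={b:4; rest ⊤} | OUT=(all ⊤)

Merge at B3: IN[B3] = OUT[B2] = {a: ⊤, b: 4, c: ⊤, d: ⊤, e: ⊤, f: ⊤}
Applying B3's transfer function to that IN value gives OUT[B3] (row B3 above).

Answer: {a: ⊤, b: 4, c: ⊤, d: ⊤, e: ⊤, f: ⊤}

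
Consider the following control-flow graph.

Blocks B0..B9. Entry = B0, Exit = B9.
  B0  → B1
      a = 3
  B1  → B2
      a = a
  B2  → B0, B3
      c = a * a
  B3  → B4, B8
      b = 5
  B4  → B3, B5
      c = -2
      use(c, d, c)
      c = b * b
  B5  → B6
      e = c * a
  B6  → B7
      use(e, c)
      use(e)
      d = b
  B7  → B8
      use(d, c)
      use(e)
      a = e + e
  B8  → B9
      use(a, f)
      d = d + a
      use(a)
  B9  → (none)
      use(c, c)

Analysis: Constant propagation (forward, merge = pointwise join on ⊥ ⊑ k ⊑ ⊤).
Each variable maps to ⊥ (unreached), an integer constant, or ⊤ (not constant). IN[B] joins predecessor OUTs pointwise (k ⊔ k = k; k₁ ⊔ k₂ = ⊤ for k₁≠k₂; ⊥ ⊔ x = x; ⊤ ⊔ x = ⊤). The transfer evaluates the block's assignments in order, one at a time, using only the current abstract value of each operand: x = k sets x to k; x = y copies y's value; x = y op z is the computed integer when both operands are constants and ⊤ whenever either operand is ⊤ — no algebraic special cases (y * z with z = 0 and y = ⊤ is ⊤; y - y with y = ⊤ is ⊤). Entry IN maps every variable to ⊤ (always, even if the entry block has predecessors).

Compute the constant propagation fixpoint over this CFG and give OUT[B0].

Per-block solution:
  B0: | IN=(all ⊤) | OUT={a:3; rest ⊤}
  B1: | IN={a:3; rest ⊤} | OUT={a:3; rest ⊤}
  B2: | IN={a:3; rest ⊤} | OUT={a:3, c:9; rest ⊤}
  B3: | IN={a:3; rest ⊤} | OUT={a:3, b:5; rest ⊤}
  B4: | IN={a:3, b:5; rest ⊤} | OUT={a:3, b:5, c:25; rest ⊤}
  B5: | IN={a:3, b:5, c:25; rest ⊤} | OUT={a:3, b:5, c:25, e:75; rest ⊤}
  B6: | IN={a:3, b:5, c:25, e:75; rest ⊤} | OUT={a:3, b:5, c:25, d:5, e:75; rest ⊤}
  B7: | IN={a:3, b:5, c:25, d:5, e:75; rest ⊤} | OUT={a:150, b:5, c:25, d:5, e:75; rest ⊤}
  B8: | IN={b:5; rest ⊤} | OUT={b:5; rest ⊤}
  B9: | IN={b:5; rest ⊤} | OUT={b:5; rest ⊤}

Merge at B0 (entry node, so the boundary value (all ⊤) is joined with the incoming edge(s)): IN[B0] = (all ⊤) ⊔ OUT[B2] = {a: ⊤, b: ⊤, c: ⊤, d: ⊤, e: ⊤, f: ⊤}
Applying B0's transfer function to that IN value gives OUT[B0] (row B0 above).

Answer: {a: 3, b: ⊤, c: ⊤, d: ⊤, e: ⊤, f: ⊤}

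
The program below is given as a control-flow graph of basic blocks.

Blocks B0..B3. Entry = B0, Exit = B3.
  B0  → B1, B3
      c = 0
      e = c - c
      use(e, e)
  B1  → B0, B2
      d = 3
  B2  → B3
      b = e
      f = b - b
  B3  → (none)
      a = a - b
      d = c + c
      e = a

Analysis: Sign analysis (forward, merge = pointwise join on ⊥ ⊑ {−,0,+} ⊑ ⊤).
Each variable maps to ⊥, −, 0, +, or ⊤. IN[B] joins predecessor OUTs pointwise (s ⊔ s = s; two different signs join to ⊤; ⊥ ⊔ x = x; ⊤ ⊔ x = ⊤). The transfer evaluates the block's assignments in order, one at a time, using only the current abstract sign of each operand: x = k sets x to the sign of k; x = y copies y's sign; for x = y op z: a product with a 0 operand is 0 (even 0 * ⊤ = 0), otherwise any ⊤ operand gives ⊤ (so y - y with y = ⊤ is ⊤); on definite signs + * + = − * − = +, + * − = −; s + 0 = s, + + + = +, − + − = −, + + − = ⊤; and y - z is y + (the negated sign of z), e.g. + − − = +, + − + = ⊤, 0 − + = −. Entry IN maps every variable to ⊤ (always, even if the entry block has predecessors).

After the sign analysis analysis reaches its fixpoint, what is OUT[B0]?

Answer: {a: ⊤, b: ⊤, c: 0, d: ⊤, e: 0, f: ⊤}

Trace:
Fixpoint table:
  B0:  IN=(all ⊤)  OUT={c:0, e:0; rest ⊤}
  B1:  IN={c:0, e:0; rest ⊤}  OUT={c:0, d:+, e:0; rest ⊤}
  B2:  IN={c:0, d:+, e:0; rest ⊤}  OUT={b:0, c:0, d:+, e:0, f:0; rest ⊤}
  B3:  IN={c:0, e:0; rest ⊤}  OUT={c:0, d:0; rest ⊤}

Merge at B0 (entry node, so the boundary value (all ⊤) is joined with the incoming edge(s)): IN[B0] = (all ⊤) ⊔ OUT[B1] = {a: ⊤, b: ⊤, c: ⊤, d: ⊤, e: ⊤, f: ⊤}
Applying B0's transfer function to that IN value gives OUT[B0] (row B0 above).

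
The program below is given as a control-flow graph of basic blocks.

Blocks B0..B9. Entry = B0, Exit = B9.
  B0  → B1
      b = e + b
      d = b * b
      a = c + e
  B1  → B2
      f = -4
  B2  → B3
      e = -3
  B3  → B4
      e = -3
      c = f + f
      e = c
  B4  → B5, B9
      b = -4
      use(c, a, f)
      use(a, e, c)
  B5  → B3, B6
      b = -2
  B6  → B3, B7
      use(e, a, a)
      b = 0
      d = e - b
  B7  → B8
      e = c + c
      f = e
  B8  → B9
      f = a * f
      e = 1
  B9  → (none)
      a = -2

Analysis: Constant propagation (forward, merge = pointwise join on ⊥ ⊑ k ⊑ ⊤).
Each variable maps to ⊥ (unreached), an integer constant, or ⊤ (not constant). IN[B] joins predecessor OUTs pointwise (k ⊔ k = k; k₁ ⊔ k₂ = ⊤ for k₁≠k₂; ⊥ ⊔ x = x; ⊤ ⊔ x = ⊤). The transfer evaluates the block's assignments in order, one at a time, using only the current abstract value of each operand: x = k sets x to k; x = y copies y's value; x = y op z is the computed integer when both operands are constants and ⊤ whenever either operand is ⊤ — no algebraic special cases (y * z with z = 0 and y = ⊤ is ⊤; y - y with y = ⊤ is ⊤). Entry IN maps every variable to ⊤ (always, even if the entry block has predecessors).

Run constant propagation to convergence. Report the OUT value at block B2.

Per-block solution:
  B0: | IN=(all ⊤) | OUT=(all ⊤)
  B1: | IN=(all ⊤) | OUT={f:-4; rest ⊤}
  B2: | IN={f:-4; rest ⊤} | OUT={e:-3, f:-4; rest ⊤}
  B3: | IN={f:-4; rest ⊤} | OUT={c:-8, e:-8, f:-4; rest ⊤}
  B4: | IN={c:-8, e:-8, f:-4; rest ⊤} | OUT={b:-4, c:-8, e:-8, f:-4; rest ⊤}
  B5: | IN={b:-4, c:-8, e:-8, f:-4; rest ⊤} | OUT={b:-2, c:-8, e:-8, f:-4; rest ⊤}
  B6: | IN={b:-2, c:-8, e:-8, f:-4; rest ⊤} | OUT={b:0, c:-8, d:-8, e:-8, f:-4; rest ⊤}
  B7: | IN={b:0, c:-8, d:-8, e:-8, f:-4; rest ⊤} | OUT={b:0, c:-8, d:-8, e:-16, f:-16; rest ⊤}
  B8: | IN={b:0, c:-8, d:-8, e:-16, f:-16; rest ⊤} | OUT={b:0, c:-8, d:-8, e:1; rest ⊤}
  B9: | IN={c:-8; rest ⊤} | OUT={a:-2, c:-8; rest ⊤}

Merge at B2: IN[B2] = OUT[B1] = {a: ⊤, b: ⊤, c: ⊤, d: ⊤, e: ⊤, f: -4}
Applying B2's transfer function to that IN value gives OUT[B2] (row B2 above).

Answer: {a: ⊤, b: ⊤, c: ⊤, d: ⊤, e: -3, f: -4}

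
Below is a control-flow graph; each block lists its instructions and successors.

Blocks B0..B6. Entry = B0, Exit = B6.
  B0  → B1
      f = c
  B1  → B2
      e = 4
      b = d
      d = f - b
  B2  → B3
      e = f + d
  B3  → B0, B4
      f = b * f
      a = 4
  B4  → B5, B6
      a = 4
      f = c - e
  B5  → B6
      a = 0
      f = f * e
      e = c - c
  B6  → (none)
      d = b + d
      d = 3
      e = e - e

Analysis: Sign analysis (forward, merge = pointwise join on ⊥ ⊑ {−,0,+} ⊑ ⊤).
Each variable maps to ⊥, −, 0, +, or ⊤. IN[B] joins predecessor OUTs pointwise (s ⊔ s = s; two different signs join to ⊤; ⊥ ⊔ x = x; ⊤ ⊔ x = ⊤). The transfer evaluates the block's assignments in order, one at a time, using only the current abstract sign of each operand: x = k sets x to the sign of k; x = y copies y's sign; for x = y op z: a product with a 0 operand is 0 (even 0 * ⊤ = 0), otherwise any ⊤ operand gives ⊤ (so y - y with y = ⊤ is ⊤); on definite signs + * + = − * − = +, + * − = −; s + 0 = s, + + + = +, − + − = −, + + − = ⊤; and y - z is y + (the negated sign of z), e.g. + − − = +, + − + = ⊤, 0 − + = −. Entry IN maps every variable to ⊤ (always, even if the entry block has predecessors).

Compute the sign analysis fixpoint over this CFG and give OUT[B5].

Converged values:
  B0:  IN=(all ⊤)  OUT=(all ⊤)
  B1:  IN=(all ⊤)  OUT={e:+; rest ⊤}
  B2:  IN={e:+; rest ⊤}  OUT=(all ⊤)
  B3:  IN=(all ⊤)  OUT={a:+; rest ⊤}
  B4:  IN={a:+; rest ⊤}  OUT={a:+; rest ⊤}
  B5:  IN={a:+; rest ⊤}  OUT={a:0; rest ⊤}
  B6:  IN=(all ⊤)  OUT={d:+; rest ⊤}

Merge at B5: IN[B5] = OUT[B4] = {a: +, b: ⊤, c: ⊤, d: ⊤, e: ⊤, f: ⊤}
Applying B5's transfer function to that IN value gives OUT[B5] (row B5 above).

Answer: {a: 0, b: ⊤, c: ⊤, d: ⊤, e: ⊤, f: ⊤}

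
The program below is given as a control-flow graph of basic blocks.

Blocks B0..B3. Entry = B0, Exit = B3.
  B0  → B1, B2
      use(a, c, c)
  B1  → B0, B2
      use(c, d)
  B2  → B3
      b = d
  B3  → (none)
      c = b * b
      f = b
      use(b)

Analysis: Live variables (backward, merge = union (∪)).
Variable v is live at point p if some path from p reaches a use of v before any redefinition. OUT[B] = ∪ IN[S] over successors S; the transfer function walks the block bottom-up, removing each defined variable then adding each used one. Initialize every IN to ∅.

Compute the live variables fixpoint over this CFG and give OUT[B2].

Answer: {b}

Working:
Per-block solution:
  B0:   IN={a, c, d}   OUT={a, c, d}
  B1:   IN={a, c, d}   OUT={a, c, d}
  B2:   IN={d}   OUT={b}
  B3:   IN={b}   OUT={}

Merge at B2: OUT[B2] = IN[B3] = {b}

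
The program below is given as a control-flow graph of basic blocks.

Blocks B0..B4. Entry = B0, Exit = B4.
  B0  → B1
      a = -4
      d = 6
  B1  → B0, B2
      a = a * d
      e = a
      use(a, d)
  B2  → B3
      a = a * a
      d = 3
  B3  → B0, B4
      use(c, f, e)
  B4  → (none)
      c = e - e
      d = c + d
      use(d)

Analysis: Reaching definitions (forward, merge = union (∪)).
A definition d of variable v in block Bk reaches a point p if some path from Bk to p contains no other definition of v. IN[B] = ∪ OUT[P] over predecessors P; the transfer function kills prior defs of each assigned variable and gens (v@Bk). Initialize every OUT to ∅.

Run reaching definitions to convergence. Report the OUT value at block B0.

Answer: {a@B0, d@B0, e@B1}

Working:
Converged values:
  B0:  IN={a@B1, a@B2, d@B0, d@B2, e@B1}  OUT={a@B0, d@B0, e@B1}
  B1:  IN={a@B0, d@B0, e@B1}  OUT={a@B1, d@B0, e@B1}
  B2:  IN={a@B1, d@B0, e@B1}  OUT={a@B2, d@B2, e@B1}
  B3:  IN={a@B2, d@B2, e@B1}  OUT={a@B2, d@B2, e@B1}
  B4:  IN={a@B2, d@B2, e@B1}  OUT={a@B2, c@B4, d@B4, e@B1}

Merge at B0 (entry node, so the boundary value {} is joined with the incoming edge(s)): IN[B0] = {} ⊔ OUT[B1] ⊔ OUT[B3] = {a@B1, a@B2, d@B0, d@B2, e@B1}
Applying B0's transfer function to that IN value gives OUT[B0] (row B0 above).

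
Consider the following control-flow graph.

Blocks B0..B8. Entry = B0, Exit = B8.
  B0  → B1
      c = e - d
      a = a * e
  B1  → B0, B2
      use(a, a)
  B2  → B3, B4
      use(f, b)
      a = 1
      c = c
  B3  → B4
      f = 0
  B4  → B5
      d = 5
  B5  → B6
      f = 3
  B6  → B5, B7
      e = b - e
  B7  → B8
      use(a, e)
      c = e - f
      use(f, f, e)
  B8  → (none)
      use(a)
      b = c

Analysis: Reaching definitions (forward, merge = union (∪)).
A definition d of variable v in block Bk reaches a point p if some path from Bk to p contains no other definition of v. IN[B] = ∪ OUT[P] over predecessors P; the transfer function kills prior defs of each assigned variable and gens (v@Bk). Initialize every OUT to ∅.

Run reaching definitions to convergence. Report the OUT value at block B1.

Answer: {a@B0, c@B0}

Working:
Per-block solution:
  B0:   IN={a@B0, c@B0}   OUT={a@B0, c@B0}
  B1:   IN={a@B0, c@B0}   OUT={a@B0, c@B0}
  B2:   IN={a@B0, c@B0}   OUT={a@B2, c@B2}
  B3:   IN={a@B2, c@B2}   OUT={a@B2, c@B2, f@B3}
  B4:   IN={a@B2, c@B2, f@B3}   OUT={a@B2, c@B2, d@B4, f@B3}
  B5:   IN={a@B2, c@B2, d@B4, e@B6, f@B3, f@B5}   OUT={a@B2, c@B2, d@B4, e@B6, f@B5}
  B6:   IN={a@B2, c@B2, d@B4, e@B6, f@B5}   OUT={a@B2, c@B2, d@B4, e@B6, f@B5}
  B7:   IN={a@B2, c@B2, d@B4, e@B6, f@B5}   OUT={a@B2, c@B7, d@B4, e@B6, f@B5}
  B8:   IN={a@B2, c@B7, d@B4, e@B6, f@B5}   OUT={a@B2, b@B8, c@B7, d@B4, e@B6, f@B5}

Merge at B1: IN[B1] = OUT[B0] = {a@B0, c@B0}
Applying B1's transfer function to that IN value gives OUT[B1] (row B1 above).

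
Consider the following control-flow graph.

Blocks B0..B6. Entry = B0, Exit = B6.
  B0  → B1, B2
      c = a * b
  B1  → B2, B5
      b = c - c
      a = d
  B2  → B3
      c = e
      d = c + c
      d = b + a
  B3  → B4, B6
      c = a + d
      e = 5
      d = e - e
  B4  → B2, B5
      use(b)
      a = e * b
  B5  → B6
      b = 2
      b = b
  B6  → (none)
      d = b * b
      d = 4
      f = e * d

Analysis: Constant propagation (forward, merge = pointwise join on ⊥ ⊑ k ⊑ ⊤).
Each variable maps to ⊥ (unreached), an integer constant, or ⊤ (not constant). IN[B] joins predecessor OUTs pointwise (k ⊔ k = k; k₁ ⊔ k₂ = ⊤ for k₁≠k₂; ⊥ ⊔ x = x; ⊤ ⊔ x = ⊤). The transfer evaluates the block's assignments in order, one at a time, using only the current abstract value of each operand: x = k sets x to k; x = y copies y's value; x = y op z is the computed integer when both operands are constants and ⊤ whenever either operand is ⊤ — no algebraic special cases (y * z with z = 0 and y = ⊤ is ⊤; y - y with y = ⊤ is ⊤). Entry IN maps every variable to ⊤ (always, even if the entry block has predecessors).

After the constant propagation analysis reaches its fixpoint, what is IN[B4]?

Answer: {a: ⊤, b: ⊤, c: ⊤, d: 0, e: 5, f: ⊤}

Working:
Fixpoint table:
  B0:   IN=(all ⊤)   OUT=(all ⊤)
  B1:   IN=(all ⊤)   OUT=(all ⊤)
  B2:   IN=(all ⊤)   OUT=(all ⊤)
  B3:   IN=(all ⊤)   OUT={d:0, e:5; rest ⊤}
  B4:   IN={d:0, e:5; rest ⊤}   OUT={d:0, e:5; rest ⊤}
  B5:   IN=(all ⊤)   OUT={b:2; rest ⊤}
  B6:   IN=(all ⊤)   OUT={d:4; rest ⊤}

Merge at B4: IN[B4] = OUT[B3] = {a: ⊤, b: ⊤, c: ⊤, d: 0, e: 5, f: ⊤}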